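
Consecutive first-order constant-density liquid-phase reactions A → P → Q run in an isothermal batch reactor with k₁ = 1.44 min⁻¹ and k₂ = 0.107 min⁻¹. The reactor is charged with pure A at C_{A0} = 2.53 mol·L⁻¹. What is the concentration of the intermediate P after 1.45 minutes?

Solving the coupled first-order balances gives C_P(t) = [k₁/(k₂−k₁)]·C_{A0}·(e^(−k₁t) − e^(−k₂t)).
e^(−k₁t) = e^(−1.44×1.45) = e^(−2.088) = 0.1239; e^(−k₂t) = e^(−0.1551) = 0.8563.
C_P = 1.44×2.53/(0.107−1.44) × (0.1239−0.8563) = (-2.733)×(-0.7324) = 2.002 mol·L⁻¹.

2.00 mol·L⁻¹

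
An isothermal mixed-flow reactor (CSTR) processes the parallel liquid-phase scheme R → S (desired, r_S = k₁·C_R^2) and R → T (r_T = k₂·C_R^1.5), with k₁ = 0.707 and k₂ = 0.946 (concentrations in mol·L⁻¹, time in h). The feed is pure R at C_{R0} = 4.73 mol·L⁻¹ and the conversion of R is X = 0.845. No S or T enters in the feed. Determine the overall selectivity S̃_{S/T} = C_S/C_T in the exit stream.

0.640

Exit C_R = C_{R0}(1−X) = 4.73×0.155 = 0.7332 mol·L⁻¹.
In a CSTR the entire volume is at exit conditions, so r_S = 0.707×0.7332^2 = 0.3800 and r_T = 0.946×0.7332^1.5 = 0.5939.
Overall selectivity = C_S/C_T = r_Sτ/(r_Tτ) = r_S/r_T = 0.640.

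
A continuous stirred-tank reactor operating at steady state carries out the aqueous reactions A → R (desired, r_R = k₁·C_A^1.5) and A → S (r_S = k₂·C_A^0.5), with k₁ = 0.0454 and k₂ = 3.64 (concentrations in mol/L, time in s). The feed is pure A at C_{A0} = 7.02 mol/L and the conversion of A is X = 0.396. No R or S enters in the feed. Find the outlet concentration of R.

Exit C_A = C_{A0}(1−X) = 7.02×0.604 = 4.240 mol/L.
A CSTR operates uniformly at the exit composition, giving r_R = 0.3964 and r_S = 7.495 (each k·C_A^n at C_A = 4.240).
Fraction of consumed A going to R: r_R/(r_R+r_S) = 0.05023.
C_R = 0.05023·C_{A0}·X = 0.05023×7.02×0.396 = 0.140 mol/L.

0.140 mol/L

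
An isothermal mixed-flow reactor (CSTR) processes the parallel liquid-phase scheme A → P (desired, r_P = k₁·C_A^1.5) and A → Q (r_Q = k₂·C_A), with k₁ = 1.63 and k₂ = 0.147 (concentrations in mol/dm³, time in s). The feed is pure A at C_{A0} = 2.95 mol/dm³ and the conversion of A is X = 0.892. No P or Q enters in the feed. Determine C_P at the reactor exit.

2.27 mol/dm³

Exit C_A = C_{A0}(1−X) = 2.95×0.108 = 0.3186 mol/dm³.
Rates in a CSTR are evaluated at the outlet concentration: r_P = 1.63×0.3186^1.5 = 0.2931, r_Q = 0.147×0.3186 = 0.04683.
Fraction of consumed A going to P: r_P/(r_P+r_Q) = 0.8622.
C_P = 0.8622·C_{A0}·X = 0.8622×2.95×0.892 = 2.27 mol/dm³.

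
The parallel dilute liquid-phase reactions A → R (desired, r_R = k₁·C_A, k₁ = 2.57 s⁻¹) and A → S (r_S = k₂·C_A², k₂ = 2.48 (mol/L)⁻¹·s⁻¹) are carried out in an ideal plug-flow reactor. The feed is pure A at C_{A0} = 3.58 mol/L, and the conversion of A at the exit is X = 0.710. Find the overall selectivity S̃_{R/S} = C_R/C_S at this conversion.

C_A = C_{A0}(1−X) = 1.038 mol/L.
Along a PFR/batch, dC_R/dC_A = −r_R/(r_R+r_S) = −k₁/(k₁+k₂·C_A).
Integrating from C_{A0} to C_A: C_R = (2.57/2.48)·ln[(2.57+2.48·3.58)/(2.57+2.48·1.04)] = 1.036·ln(11.45/5.145) = 0.8289 mol/L.
C_S = (C_{A0}−C_A)−C_R = 1.713 mol/L; S̃_{R/S} = 0.8289/1.713 = 0.484.

0.484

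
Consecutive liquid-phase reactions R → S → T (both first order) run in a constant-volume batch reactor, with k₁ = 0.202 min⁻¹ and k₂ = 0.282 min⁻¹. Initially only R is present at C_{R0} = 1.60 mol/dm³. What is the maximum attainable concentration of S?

For a first-order series the maximum intermediate yield is C_{S,max}/C_{R0} = (k₁/k₂)^[k₂/(k₂−k₁)].
= (0.202/0.282)^(0.282/(0.282−0.202)) = (0.7163)^(3.525) = 0.3085.
C_{S,max} = 0.3085×1.60 = 0.494 mol/dm³.

0.494 mol/dm³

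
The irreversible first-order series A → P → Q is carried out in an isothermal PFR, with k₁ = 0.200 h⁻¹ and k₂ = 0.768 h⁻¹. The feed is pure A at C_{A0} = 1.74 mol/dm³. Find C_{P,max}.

Evaluating C_P at τ_opt = ln(k₂/k₁)/(k₂−k₁) gives C_{P,max}/C_{A0} = (k₁/k₂)^[k₂/(k₂−k₁)].
= (0.200/0.768)^(0.768/(0.768−0.200)) = (0.2604)^(1.352) = 0.1622.
C_{P,max} = 0.1622×1.74 = 0.282 mol/dm³.

0.282 mol/dm³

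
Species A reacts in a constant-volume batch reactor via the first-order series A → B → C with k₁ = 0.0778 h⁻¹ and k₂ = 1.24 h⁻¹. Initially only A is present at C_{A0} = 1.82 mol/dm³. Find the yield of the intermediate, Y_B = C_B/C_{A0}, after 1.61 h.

0.0500

The intermediate concentration in a first-order A→B→C sequence is C_B = k₁C_{A0}(e^(−k₁t) − e^(−k₂t))/(k₂−k₁).
e^(−k₁t) = e^(−0.0778×1.61) = e^(−0.1253) = 0.8823; e^(−k₂t) = e^(−1.996) = 0.1358.
C_B = 0.0778×1.82/(1.24−0.0778) × (0.8823−0.1358) = 0.1218×0.7464 = 0.09094 mol/dm³.
Y_B = C_B/C_{A0} = 0.09094/1.82 = 0.0500.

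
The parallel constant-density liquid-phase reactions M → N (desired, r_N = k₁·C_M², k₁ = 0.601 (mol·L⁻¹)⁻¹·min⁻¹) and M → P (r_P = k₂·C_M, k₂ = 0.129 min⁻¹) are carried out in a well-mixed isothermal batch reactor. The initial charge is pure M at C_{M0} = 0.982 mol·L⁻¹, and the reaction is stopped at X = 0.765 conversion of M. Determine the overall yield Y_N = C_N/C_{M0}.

C_M = C_{M0}(1−X) = 0.2308 mol·L⁻¹.
Along a PFR/batch, dC_P/dC_M = −r_P/(r_N+r_P) = −k₂/(k₂+k₁·C_M).
Integrating from C_{M0} to C_M: C_P = (0.129/0.601)·ln[(0.129+0.601·0.982)/(0.129+0.601·0.231)] = 0.2146·ln(0.7192/0.2677) = 0.2121 mol·L⁻¹.
Then C_N = (C_{M0}−C_M) − C_P = 0.7512 − 0.2121 = 0.5391 mol·L⁻¹.
Y_N = C_N/C_{M0} = 0.5391/0.982 = 0.549.

0.549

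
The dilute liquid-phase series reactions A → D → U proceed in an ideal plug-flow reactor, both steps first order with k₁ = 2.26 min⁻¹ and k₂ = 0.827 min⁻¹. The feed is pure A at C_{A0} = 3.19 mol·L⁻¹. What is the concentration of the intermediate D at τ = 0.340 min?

For first-order series with pure A initially, C_D(τ) = k₁C_{A0}/(k₂−k₁)·(e^(−k₁τ) − e^(−k₂τ)).
e^(−k₁τ) = e^(−2.26×0.340) = e^(−0.7684) = 0.4638; e^(−k₂τ) = e^(−0.2812) = 0.7549.
C_D = 2.26×3.19/(0.827−2.26) × (0.4638−0.7549) = (-5.031)×(-0.2911) = 1.465 mol·L⁻¹.

1.46 mol·L⁻¹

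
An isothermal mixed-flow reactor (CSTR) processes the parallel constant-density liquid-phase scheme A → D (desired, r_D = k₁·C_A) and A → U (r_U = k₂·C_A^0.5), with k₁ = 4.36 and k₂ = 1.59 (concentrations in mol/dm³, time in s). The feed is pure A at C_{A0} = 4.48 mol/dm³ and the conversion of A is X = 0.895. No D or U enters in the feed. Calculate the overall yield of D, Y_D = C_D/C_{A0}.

Exit C_A = C_{A0}(1−X) = 4.48×0.105 = 0.4704 mol/dm³.
A CSTR operates uniformly at the exit composition, giving r_D = 2.051 and r_U = 1.091 (each k·C_A^n at C_A = 0.4704).
Fraction of consumed A going to D: r_D/(r_D+r_U) = 0.6529.
C_D = 0.6529·C_{A0}·X = 0.6529×4.48×0.895 = 2.62 mol/dm³; Y_D = C_D/C_{A0} = 0.584.

0.584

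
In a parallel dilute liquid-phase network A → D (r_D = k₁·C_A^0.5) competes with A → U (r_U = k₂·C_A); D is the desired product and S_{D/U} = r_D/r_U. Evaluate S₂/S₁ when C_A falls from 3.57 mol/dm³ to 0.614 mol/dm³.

2.41

S_{D/U} = (k₁/k₂)·C_A^-0.5, so S₂/S₁ = (C_{A,2}/C_{A,1})^-0.5.
= (0.614/3.57)^(-0.5) = (0.1720)^(-0.5) = 2.41.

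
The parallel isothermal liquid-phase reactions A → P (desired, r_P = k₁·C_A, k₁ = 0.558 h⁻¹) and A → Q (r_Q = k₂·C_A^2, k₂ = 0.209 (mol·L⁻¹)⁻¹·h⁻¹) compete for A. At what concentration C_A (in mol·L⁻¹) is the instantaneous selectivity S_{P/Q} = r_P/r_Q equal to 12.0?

S_{P/Q} = (k₁/k₂)·C_A⁻¹ ⇒ C_A = (S·k₂/k₁)^(-1).
= (12.0×0.209/0.558)^(-1) = (4.495)^(-1) = 0.222 mol·L⁻¹.

0.222 mol·L⁻¹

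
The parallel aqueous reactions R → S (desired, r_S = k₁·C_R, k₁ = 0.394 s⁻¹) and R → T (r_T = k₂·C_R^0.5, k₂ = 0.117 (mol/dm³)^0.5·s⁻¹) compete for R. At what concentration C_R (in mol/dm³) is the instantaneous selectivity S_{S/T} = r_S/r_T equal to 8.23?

S_{S/T} = (k₁/k₂)·C_R^0.5 ⇒ C_R = (S·k₂/k₁)^(2).
= (8.23×0.117/0.394)^(2) = (2.444)^(2) = 5.97 mol/dm³.

5.97 mol/dm³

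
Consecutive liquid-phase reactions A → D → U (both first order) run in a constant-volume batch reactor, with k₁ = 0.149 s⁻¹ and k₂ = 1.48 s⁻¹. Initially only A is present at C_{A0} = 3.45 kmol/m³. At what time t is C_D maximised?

1.72 s

For first-order series the maximum of C_D occurs at t_opt = ln(k₂/k₁)/(k₂−k₁).
= ln(1.48/0.149)/(1.48−0.149) = ln(9.933)/1.331 = 2.296/1.331 = 1.72 s.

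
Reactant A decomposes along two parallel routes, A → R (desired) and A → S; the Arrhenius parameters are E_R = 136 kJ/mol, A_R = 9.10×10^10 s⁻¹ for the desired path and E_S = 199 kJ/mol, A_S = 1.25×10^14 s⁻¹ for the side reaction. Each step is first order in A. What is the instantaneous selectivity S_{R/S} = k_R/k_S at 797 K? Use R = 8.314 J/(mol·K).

9.80

Since both paths have the same order in A, the concentration cancels and S_{R/S} = k_R/k_S = (A_R/A_S)·exp[(E_S−E_R)/(RT)].
(E_S−E_R)/(RT) = (199−136)×10³/(8.314×797) = 63000/6626 = 9.508.
k_R/k_S = (9.10×10^10/1.25×10^14)·exp(9.508) = 7.280×10^-4 × 13462 = 9.80.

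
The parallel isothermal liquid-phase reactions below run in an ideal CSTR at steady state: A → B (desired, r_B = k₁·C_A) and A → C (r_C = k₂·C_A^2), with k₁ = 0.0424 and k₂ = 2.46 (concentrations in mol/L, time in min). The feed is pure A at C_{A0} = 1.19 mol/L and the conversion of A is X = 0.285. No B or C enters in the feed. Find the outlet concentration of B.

0.00673 mol/L

Exit C_A = C_{A0}(1−X) = 1.19×0.715 = 0.8509 mol/L.
A CSTR operates uniformly at the exit composition, giving r_B = 0.03608 and r_C = 1.781 (each k·C_A^n at C_A = 0.8509).
Fraction of consumed A going to B: r_B/(r_B+r_C) = 0.01985.
C_B = 0.01985·C_{A0}·X = 0.01985×1.19×0.285 = 0.00673 mol/L.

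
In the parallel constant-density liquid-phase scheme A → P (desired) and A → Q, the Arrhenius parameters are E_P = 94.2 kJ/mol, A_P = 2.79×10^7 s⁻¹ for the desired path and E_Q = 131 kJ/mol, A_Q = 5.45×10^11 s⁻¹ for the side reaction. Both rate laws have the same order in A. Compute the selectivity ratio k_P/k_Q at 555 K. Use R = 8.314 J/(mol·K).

k_P/k_Q = (A_P/A_Q)·exp[−(E_P−E_Q)/(RT)] = (A_P/A_Q)·exp[(E_Q−E_P)/(RT)].
(E_Q−E_P)/(RT) = (131−94.2)×10³/(8.314×555) = 36800/4614 = 7.975.
k_P/k_Q = (2.79×10^7/5.45×10^11)·exp(7.975) = 5.119×10^-5 × 2908 = 0.149.

0.149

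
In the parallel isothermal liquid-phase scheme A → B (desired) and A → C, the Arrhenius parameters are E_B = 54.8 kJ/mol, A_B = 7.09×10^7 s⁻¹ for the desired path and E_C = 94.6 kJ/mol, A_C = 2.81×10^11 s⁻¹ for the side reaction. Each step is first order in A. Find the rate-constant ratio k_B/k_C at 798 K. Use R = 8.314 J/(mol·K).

With equal orders, S_{B/C} = k_B/k_C = (A_B/A_C)·exp[(E_C−E_B)/(RT)].
(E_C−E_B)/(RT) = (94.6−54.8)×10³/(8.314×798) = 39800/6635 = 5.999.
k_B/k_C = (7.09×10^7/2.81×10^11)·exp(5.999) = 2.523×10^-4 × 403.0 = 0.102.

0.102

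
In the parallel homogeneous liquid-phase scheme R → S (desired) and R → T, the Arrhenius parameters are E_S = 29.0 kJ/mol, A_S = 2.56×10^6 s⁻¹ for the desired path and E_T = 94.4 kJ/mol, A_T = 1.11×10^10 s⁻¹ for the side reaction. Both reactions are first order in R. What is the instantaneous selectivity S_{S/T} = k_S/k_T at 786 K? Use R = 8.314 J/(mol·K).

With equal orders, S_{S/T} = k_S/k_T = (A_S/A_T)·exp[(E_T−E_S)/(RT)].
(E_T−E_S)/(RT) = (94.4−29.0)×10³/(8.314×786) = 65400/6535 = 10.01.
k_S/k_T = (2.56×10^6/1.11×10^10)·exp(10.01) = 2.306×10^-4 × 22202 = 5.12.

5.12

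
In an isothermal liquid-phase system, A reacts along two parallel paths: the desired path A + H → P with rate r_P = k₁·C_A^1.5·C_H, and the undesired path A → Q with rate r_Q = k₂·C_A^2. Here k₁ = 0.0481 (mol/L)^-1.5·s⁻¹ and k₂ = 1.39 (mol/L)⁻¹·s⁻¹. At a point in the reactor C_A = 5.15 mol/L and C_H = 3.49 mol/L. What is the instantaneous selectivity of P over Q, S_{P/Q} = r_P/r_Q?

S_{P/Q} = r_P/r_Q = (k₁·C_A^1.5·C_H)/(k₂·C_A^2) = (k₁/k₂)·C_A^-0.5·C_H.
= (0.0481×5.150^1.5×3.490) / (1.39×5.150^2) = 1.962/36.87 = 0.0532.

0.0532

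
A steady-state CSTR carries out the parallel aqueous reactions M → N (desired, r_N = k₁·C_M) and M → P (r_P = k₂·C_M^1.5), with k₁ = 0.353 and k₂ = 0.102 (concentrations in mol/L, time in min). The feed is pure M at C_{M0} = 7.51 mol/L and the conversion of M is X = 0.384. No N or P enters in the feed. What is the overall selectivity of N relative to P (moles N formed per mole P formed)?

Exit C_M = C_{M0}(1−X) = 7.51×0.616 = 4.626 mol/L.
In a CSTR the entire volume is at exit conditions, so r_N = 0.353×4.626 = 1.633 and r_P = 0.102×4.626^1.5 = 1.015.
Overall selectivity = C_N/C_P = r_Nτ/(r_Pτ) = r_N/r_P = 1.61.

1.61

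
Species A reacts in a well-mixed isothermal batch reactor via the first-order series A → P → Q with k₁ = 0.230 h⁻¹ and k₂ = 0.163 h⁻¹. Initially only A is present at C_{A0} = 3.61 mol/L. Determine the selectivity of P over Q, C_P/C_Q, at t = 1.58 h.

6.99

For first-order series with pure A initially, C_P(t) = k₁C_{A0}/(k₂−k₁)·(e^(−k₁t) − e^(−k₂t)).
e^(−k₁t) = e^(−0.230×1.58) = e^(−0.3634) = 0.6953; e^(−k₂t) = e^(−0.2575) = 0.7730.
C_P = 0.230×3.61/(0.163−0.230) × (0.6953−0.7730) = (-12.39)×(-0.07764) = 0.9622 mol/L.
C_A = C_{A0}e^(−k₁t) = 2.510 mol/L, so C_Q = C_{A0}−C_A−C_P = 0.1378 mol/L; C_P/C_Q = 6.99.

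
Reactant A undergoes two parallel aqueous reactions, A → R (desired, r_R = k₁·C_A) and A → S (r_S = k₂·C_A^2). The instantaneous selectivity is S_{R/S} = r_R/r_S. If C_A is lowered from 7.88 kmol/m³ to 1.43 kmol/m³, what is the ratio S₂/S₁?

5.51

S_{R/S} = (k₁/k₂)·C_A⁻¹, so S₂/S₁ = (C_{A,2}/C_{A,1})⁻¹.
= 7.88/1.43 = 5.51.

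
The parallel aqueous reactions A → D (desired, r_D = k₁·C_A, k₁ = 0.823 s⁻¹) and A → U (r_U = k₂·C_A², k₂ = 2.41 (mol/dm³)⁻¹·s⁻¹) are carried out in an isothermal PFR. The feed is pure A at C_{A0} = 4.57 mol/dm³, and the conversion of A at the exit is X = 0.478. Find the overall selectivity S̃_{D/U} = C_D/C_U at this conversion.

0.101

C_A = C_{A0}(1−X) = 2.386 mol/dm³.
Along a PFR/batch, dC_D/dC_A = −r_D/(r_D+r_U) = −k₁/(k₁+k₂·C_A).
Integrating from C_{A0} to C_A: C_D = (0.823/2.41)·ln[(0.823+2.41·4.57)/(0.823+2.41·2.39)] = 0.3415·ln(11.84/6.572) = 0.2009 mol/dm³.
C_U = (C_{A0}−C_A)−C_D = 1.984 mol/dm³; S̃_{D/U} = 0.2009/1.984 = 0.101.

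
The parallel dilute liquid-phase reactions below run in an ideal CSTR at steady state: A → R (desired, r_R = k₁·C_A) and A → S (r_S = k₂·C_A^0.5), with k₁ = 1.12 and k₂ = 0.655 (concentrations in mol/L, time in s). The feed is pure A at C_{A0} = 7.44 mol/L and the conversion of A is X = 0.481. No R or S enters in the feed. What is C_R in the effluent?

2.76 mol/L

Exit C_A = C_{A0}(1−X) = 7.44×0.519 = 3.861 mol/L.
Rates in a CSTR are evaluated at the outlet concentration: r_R = 1.12×3.861 = 4.325, r_S = 0.655×3.861^0.5 = 1.287.
Fraction of consumed A going to R: r_R/(r_R+r_S) = 0.7706.
C_R = 0.7706·C_{A0}·X = 0.7706×7.44×0.481 = 2.76 mol/L.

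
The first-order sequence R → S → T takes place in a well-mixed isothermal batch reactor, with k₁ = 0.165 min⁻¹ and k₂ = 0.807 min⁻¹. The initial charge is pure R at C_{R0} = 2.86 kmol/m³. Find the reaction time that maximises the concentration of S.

2.47 min

The intermediate peaks when r₁ = r₂, i.e. k₁e^(−k₁t) = k₂e^(−k₂t), giving t_opt = ln(k₂/k₁)/(k₂−k₁).
= ln(0.807/0.165)/(0.807−0.165) = ln(4.891)/0.6420 = 1.587/0.6420 = 2.47 min.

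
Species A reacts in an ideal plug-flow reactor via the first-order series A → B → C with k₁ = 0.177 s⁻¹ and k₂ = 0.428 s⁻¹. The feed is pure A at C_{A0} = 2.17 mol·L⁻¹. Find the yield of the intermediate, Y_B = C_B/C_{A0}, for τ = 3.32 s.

0.222

Solving the coupled first-order balances gives C_B(τ) = [k₁/(k₂−k₁)]·C_{A0}·(e^(−k₁τ) − e^(−k₂τ)).
e^(−k₁τ) = e^(−0.177×3.32) = e^(−0.5876) = 0.5556; e^(−k₂τ) = e^(−1.421) = 0.2415.
C_B = 0.177×2.17/(0.428−0.177) × (0.5556−0.2415) = 1.530×0.3142 = 0.4807 mol·L⁻¹.
Y_B = C_B/C_{A0} = 0.4807/2.17 = 0.222.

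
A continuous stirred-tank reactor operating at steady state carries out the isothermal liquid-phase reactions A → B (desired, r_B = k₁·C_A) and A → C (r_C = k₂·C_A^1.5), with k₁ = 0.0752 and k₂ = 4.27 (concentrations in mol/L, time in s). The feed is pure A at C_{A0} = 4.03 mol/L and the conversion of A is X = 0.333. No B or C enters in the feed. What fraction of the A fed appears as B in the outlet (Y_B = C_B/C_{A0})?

Exit C_A = C_{A0}(1−X) = 4.03×0.667 = 2.688 mol/L.
A CSTR operates uniformly at the exit composition, giving r_B = 0.2021 and r_C = 18.82 (each k·C_A^n at C_A = 2.688).
Fraction of consumed A going to B: r_B/(r_B+r_C) = 0.01063.
C_B = 0.01063·C_{A0}·X = 0.01063×4.03×0.333 = 0.0143 mol/L; Y_B = C_B/C_{A0} = 0.00354.

0.00354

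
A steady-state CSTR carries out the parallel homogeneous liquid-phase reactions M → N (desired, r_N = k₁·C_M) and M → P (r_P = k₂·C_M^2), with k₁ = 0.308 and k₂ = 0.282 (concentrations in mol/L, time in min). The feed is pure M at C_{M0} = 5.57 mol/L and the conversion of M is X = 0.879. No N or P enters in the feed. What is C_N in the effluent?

Exit C_M = C_{M0}(1−X) = 5.57×0.121 = 0.6740 mol/L.
Rates in a CSTR are evaluated at the outlet concentration: r_N = 0.308×0.6740 = 0.2076, r_P = 0.282×0.6740^2 = 0.1281.
Fraction of consumed M going to N: r_N/(r_N+r_P) = 0.6184.
C_N = 0.6184·C_{M0}·X = 0.6184×5.57×0.879 = 3.03 mol/L.

3.03 mol/L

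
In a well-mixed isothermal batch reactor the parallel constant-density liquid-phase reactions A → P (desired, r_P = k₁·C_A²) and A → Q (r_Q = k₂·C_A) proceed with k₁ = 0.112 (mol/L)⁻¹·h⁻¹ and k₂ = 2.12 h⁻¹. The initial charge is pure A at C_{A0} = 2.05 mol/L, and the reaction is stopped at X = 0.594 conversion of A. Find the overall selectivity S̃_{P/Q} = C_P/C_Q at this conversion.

0.0758

C_A = C_{A0}(1−X) = 0.8323 mol/L.
Along a PFR/batch, dC_Q/dC_A = −r_Q/(r_P+r_Q) = −k₂/(k₂+k₁·C_A).
Integrating from C_{A0} to C_A: C_Q = (2.12/0.112)·ln[(2.12+0.112·2.05)/(2.12+0.112·0.832)] = 18.93·ln(2.350/2.213) = 1.132 mol/L.
Then C_P = (C_{A0}−C_A) − C_Q = 1.218 − 1.132 = 0.08581 mol/L.
S̃_{P/Q} = C_P/C_Q = 0.08581/1.132 = 0.0758.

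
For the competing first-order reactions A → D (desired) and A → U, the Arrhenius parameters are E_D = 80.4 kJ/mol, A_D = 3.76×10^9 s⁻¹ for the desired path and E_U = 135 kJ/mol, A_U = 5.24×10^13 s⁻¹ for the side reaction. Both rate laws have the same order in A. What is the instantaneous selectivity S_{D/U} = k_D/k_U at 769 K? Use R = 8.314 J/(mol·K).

k_D/k_U = (A_D/A_U)·exp[−(E_D−E_U)/(RT)] = (A_D/A_U)·exp[(E_U−E_D)/(RT)].
(E_U−E_D)/(RT) = (135−80.4)×10³/(8.314×769) = 54600/6393 = 8.540.
k_D/k_U = (3.76×10^9/5.24×10^13)·exp(8.540) = 7.176×10^-5 × 5115 = 0.367.
Since E_D < E_U, lowering the temperature improves selectivity toward D.

0.367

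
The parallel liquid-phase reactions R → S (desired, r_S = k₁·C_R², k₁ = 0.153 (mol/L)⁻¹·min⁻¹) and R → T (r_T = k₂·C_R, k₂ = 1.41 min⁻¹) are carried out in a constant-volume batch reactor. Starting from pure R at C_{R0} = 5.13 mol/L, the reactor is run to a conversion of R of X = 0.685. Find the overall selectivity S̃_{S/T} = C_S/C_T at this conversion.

C_R = C_{R0}(1−X) = 1.616 mol/L.
Along a PFR/batch, dC_T/dC_R = −r_T/(r_S+r_T) = −k₂/(k₂+k₁·C_R).
Integrating from C_{R0} to C_R: C_T = (1.41/0.153)·ln[(1.41+0.153·5.13)/(1.41+0.153·1.62)] = 9.216·ln(2.195/1.657) = 2.589 mol/L.
Then C_S = (C_{R0}−C_R) − C_T = 3.514 − 2.589 = 0.9246 mol/L.
S̃_{S/T} = C_S/C_T = 0.9246/2.589 = 0.357.

0.357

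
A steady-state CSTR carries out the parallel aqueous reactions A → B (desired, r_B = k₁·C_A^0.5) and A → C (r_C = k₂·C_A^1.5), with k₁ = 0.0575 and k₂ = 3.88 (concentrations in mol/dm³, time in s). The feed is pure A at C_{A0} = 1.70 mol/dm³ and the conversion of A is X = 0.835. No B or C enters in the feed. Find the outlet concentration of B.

Exit C_A = C_{A0}(1−X) = 1.70×0.165 = 0.2805 mol/dm³.
In a CSTR the entire volume is at exit conditions, so r_B = 0.0575×0.2805^0.5 = 0.03045 and r_C = 3.88×0.2805^1.5 = 0.5764.
Fraction of consumed A going to B: r_B/(r_B+r_C) = 0.05018.
C_B = 0.05018·C_{A0}·X = 0.05018×1.70×0.835 = 0.0712 mol/dm³.

0.0712 mol/dm³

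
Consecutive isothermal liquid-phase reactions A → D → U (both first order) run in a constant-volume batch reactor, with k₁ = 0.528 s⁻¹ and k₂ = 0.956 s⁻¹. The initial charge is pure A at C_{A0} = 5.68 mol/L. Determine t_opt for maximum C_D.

1.39 s

The intermediate peaks when r₁ = r₂, i.e. k₁e^(−k₁t) = k₂e^(−k₂t), giving t_opt = ln(k₂/k₁)/(k₂−k₁).
= ln(0.956/0.528)/(0.956−0.528) = ln(1.811)/0.4280 = 0.5937/0.4280 = 1.39 s.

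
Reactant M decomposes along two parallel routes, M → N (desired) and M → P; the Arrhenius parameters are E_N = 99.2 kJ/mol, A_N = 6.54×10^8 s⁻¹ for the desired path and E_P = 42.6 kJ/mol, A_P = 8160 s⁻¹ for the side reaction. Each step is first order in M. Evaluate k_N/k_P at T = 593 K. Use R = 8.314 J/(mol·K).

0.828

Since both paths have the same order in M, the concentration cancels and S_{N/P} = k_N/k_P = (A_N/A_P)·exp[(E_P−E_N)/(RT)].
(E_P−E_N)/(RT) = (42.6−99.2)×10³/(8.314×593) = -56600/4930 = -11.48.
k_N/k_P = (6.54×10^8/8160)·exp(-11.48) = 80147 × 1.033×10^-5 = 0.828.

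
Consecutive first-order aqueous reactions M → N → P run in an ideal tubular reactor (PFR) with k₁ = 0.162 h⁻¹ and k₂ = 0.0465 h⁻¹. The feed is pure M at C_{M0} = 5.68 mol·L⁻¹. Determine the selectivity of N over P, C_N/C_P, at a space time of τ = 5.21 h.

6.89

The intermediate concentration in a first-order A→B→C sequence is C_N = k₁C_{M0}(e^(−k₁τ) − e^(−k₂τ))/(k₂−k₁).
e^(−k₁τ) = e^(−0.162×5.21) = e^(−0.8440) = 0.4300; e^(−k₂τ) = e^(−0.2423) = 0.7848.
C_N = 0.162×5.68/(0.0465−0.162) × (0.4300−0.7848) = (-7.967)×(-0.3549) = 2.827 mol·L⁻¹.
C_M = C_{M0}e^(−k₁τ) = 2.442 mol·L⁻¹, so C_P = C_{M0}−C_M−C_N = 0.4106 mol·L⁻¹; C_N/C_P = 6.89.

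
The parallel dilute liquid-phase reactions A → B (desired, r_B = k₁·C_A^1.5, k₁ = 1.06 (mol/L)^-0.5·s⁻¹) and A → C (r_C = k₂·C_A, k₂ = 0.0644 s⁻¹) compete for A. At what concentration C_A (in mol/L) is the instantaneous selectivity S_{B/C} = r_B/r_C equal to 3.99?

S_{B/C} = (k₁/k₂)·C_A^0.5 ⇒ C_A = (S·k₂/k₁)^(2).
= (3.99×0.0644/1.06)^(2) = (0.2424)^(2) = 0.0588 mol/L.

0.0588 mol/L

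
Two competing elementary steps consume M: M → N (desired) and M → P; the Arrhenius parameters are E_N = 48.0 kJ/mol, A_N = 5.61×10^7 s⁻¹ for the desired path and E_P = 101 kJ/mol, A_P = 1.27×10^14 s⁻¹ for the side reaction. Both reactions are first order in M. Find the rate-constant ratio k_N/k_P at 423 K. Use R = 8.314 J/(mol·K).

Since both paths have the same order in M, the concentration cancels and S_{N/P} = k_N/k_P = (A_N/A_P)·exp[(E_P−E_N)/(RT)].
(E_P−E_N)/(RT) = (101−48.0)×10³/(8.314×423) = 53000/3517 = 15.07.
k_N/k_P = (5.61×10^7/1.27×10^14)·exp(15.07) = 4.417×10^-7 × 3.508×10^6 = 1.55.
Since E_N < E_P, lowering the temperature improves selectivity toward N.

1.55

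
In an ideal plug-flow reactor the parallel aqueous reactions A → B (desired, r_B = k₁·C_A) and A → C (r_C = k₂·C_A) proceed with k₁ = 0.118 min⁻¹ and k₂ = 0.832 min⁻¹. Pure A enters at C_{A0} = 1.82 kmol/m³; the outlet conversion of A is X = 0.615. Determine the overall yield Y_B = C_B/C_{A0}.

C_A = C_{A0}(1−X) = 0.7007 kmol/m³.
Both paths are first order in A, so the instantaneous fraction to B is constant: dC_B/d(−C_A) = k₁/(k₁+k₂) = 0.1242.
C_B = 0.1242·(C_{A0}−C_A) = 0.1242×1.119 = 0.139 kmol/m³.
Y_B = C_B/C_{A0} = 0.1390/1.82 = 0.0764.

0.0764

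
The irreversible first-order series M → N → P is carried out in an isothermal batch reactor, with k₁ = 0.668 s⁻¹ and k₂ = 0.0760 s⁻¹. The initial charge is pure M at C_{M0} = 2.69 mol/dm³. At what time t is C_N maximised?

Setting dC_N/dt = 0 gives t_opt = ln(k₂/k₁)/(k₂−k₁).
= ln(0.0760/0.668)/(0.0760−0.668) = ln(0.1138)/-0.5920 = -2.174/-0.5920 = 3.67 s.

3.67 s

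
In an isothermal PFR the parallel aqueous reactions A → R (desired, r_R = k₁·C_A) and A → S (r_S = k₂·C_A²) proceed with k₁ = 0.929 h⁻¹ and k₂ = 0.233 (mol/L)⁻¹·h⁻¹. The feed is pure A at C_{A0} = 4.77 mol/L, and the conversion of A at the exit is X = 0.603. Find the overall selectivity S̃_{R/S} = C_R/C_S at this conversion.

1.23

C_A = C_{A0}(1−X) = 1.894 mol/L.
Along a PFR/batch, dC_R/dC_A = −r_R/(r_R+r_S) = −k₁/(k₁+k₂·C_A).
Integrating from C_{A0} to C_A: C_R = (0.929/0.233)·ln[(0.929+0.233·4.77)/(0.929+0.233·1.89)] = 3.987·ln(2.040/1.370) = 1.588 mol/L.
C_S = (C_{A0}−C_A)−C_R = 1.289 mol/L; S̃_{R/S} = 1.588/1.289 = 1.23.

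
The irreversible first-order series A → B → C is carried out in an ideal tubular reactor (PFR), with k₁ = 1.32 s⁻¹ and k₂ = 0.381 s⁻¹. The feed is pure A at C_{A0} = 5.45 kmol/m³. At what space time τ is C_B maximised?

1.32 s

The intermediate peaks when r₁ = r₂, i.e. k₁e^(−k₁τ) = k₂e^(−k₂τ), giving τ_opt = ln(k₂/k₁)/(k₂−k₁).
= ln(0.381/1.32)/(0.381−1.32) = ln(0.2886)/-0.9390 = -1.243/-0.9390 = 1.32 s.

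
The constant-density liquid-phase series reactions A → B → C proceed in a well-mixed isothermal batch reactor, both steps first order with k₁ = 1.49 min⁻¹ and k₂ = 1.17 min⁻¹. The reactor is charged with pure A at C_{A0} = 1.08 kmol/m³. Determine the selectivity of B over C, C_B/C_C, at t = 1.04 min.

For first-order series with pure A initially, C_B(t) = k₁C_{A0}/(k₂−k₁)·(e^(−k₁t) − e^(−k₂t)).
e^(−k₁t) = e^(−1.49×1.04) = e^(−1.550) = 0.2123; e^(−k₂t) = e^(−1.217) = 0.2962.
C_B = 1.49×1.08/(1.17−1.49) × (0.2123−0.2962) = (-5.029)×(-0.08384) = 0.4216 kmol/m³.
C_A = C_{A0}e^(−k₁t) = 0.2293 kmol/m³, so C_C = C_{A0}−C_A−C_B = 0.4291 kmol/m³; C_B/C_C = 0.983.

0.983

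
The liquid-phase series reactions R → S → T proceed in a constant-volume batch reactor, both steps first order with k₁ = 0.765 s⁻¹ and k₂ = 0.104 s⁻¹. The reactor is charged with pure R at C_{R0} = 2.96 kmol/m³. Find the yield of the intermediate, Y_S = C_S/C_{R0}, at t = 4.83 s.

0.672

For first-order series with pure R initially, C_S(t) = k₁C_{R0}/(k₂−k₁)·(e^(−k₁t) − e^(−k₂t)).
e^(−k₁t) = e^(−0.765×4.83) = e^(−3.695) = 0.02485; e^(−k₂t) = e^(−0.5023) = 0.6051.
C_S = 0.765×2.96/(0.104−0.765) × (0.02485−0.6051) = (-3.426)×(-0.5803) = 1.988 kmol/m³.
Y_S = C_S/C_{R0} = 1.988/2.96 = 0.672.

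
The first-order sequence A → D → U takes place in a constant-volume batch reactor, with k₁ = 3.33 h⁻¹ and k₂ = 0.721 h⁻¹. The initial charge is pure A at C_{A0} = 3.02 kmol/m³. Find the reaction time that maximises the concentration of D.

0.586 h

Setting dC_D/dt = 0 gives t_opt = ln(k₂/k₁)/(k₂−k₁).
= ln(0.721/3.33)/(0.721−3.33) = ln(0.2165)/-2.609 = -1.530/-2.609 = 0.586 h.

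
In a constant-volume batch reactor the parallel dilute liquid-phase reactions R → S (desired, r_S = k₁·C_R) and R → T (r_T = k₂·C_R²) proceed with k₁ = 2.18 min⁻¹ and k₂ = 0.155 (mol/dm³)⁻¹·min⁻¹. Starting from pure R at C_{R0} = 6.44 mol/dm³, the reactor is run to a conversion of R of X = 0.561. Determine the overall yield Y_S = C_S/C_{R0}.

0.423

C_R = C_{R0}(1−X) = 2.827 mol/dm³.
Along a PFR/batch, dC_S/dC_R = −r_S/(r_S+r_T) = −k₁/(k₁+k₂·C_R).
Integrating from C_{R0} to C_R: C_S = (2.18/0.155)·ln[(2.18+0.155·6.44)/(2.18+0.155·2.83)] = 14.06·ln(3.178/2.618) = 2.726 mol/dm³.
Y_S = C_S/C_{R0} = 2.726/6.44 = 0.423.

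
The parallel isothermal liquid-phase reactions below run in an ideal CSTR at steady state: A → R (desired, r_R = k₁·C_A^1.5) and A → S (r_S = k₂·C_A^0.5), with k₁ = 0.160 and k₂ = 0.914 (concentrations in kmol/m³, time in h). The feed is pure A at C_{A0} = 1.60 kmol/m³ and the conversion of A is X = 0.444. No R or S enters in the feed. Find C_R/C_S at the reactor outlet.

0.156

Exit C_A = C_{A0}(1−X) = 1.60×0.556 = 0.8896 kmol/m³.
A CSTR operates uniformly at the exit composition, giving r_R = 0.1342 and r_S = 0.8621 (each k·C_A^n at C_A = 0.8896).
Overall selectivity = C_R/C_S = r_Rτ/(r_Sτ) = r_R/r_S = 0.156.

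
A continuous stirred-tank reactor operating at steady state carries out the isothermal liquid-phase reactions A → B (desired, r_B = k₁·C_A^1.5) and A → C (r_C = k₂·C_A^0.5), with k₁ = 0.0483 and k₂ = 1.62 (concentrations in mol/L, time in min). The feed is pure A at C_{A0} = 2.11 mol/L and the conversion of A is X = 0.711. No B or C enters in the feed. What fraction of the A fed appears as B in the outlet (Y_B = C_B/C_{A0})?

Exit C_A = C_{A0}(1−X) = 2.11×0.289 = 0.6098 mol/L.
A CSTR operates uniformly at the exit composition, giving r_B = 0.02300 and r_C = 1.265 (each k·C_A^n at C_A = 0.6098).
Fraction of consumed A going to B: r_B/(r_B+r_C) = 0.01786.
C_B = 0.01786·C_{A0}·X = 0.01786×2.11×0.711 = 0.0268 mol/L; Y_B = C_B/C_{A0} = 0.0127.

0.0127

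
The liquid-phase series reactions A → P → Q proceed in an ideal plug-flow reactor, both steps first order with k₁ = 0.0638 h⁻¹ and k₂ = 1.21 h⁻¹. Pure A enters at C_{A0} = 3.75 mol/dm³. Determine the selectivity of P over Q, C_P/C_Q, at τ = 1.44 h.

0.878

Solving the coupled first-order balances gives C_P(τ) = [k₁/(k₂−k₁)]·C_{A0}·(e^(−k₁τ) − e^(−k₂τ)).
e^(−k₁τ) = e^(−0.0638×1.44) = e^(−0.09187) = 0.9122; e^(−k₂τ) = e^(−1.742) = 0.1751.
C_P = 0.0638×3.75/(1.21−0.0638) × (0.9122−0.1751) = 0.2087×0.7371 = 0.1539 mol/dm³.
C_A = C_{A0}e^(−k₁τ) = 3.421 mol/dm³, so C_Q = C_{A0}−C_A−C_P = 0.1753 mol/dm³; C_P/C_Q = 0.878.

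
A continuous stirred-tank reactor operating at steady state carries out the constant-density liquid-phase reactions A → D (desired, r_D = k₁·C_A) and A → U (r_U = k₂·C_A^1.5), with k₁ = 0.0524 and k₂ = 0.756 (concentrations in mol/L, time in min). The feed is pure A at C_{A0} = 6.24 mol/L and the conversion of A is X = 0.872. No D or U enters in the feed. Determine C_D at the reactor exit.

Exit C_A = C_{A0}(1−X) = 6.24×0.128 = 0.7987 mol/L.
Rates in a CSTR are evaluated at the outlet concentration: r_D = 0.0524×0.7987 = 0.04185, r_U = 0.756×0.7987^1.5 = 0.5397.
Fraction of consumed A going to D: r_D/(r_D+r_U) = 0.07197.
C_D = 0.07197·C_{A0}·X = 0.07197×6.24×0.872 = 0.392 mol/L.

0.392 mol/L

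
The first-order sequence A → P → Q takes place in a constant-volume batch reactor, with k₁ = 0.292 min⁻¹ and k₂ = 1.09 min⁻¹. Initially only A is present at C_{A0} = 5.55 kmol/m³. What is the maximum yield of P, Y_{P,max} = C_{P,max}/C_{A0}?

0.165

Evaluating C_P at t_opt = ln(k₂/k₁)/(k₂−k₁) gives C_{P,max}/C_{A0} = (k₁/k₂)^[k₂/(k₂−k₁)].
= (0.292/1.09)^(1.09/(1.09−0.292)) = (0.2679)^(1.366) = 0.1654.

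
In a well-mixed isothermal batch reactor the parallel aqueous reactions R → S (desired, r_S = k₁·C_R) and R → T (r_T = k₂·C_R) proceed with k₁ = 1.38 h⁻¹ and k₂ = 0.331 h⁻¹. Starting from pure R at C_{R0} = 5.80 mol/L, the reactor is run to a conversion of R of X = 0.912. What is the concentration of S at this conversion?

C_R = C_{R0}(1−X) = 0.5104 mol/L.
Both paths are first order in R, so the instantaneous fraction to S is constant: dC_S/d(−C_R) = k₁/(k₁+k₂) = 0.8065.
C_S = 0.8065·(C_{R0}−C_R) = 0.8065×5.290 = 4.27 mol/L.

4.27 mol/L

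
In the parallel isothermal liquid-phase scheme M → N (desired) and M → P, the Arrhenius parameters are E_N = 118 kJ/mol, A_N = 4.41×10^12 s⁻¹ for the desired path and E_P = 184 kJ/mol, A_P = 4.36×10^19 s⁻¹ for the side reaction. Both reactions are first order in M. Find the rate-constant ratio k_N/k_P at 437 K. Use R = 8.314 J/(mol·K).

With equal orders, S_{N/P} = k_N/k_P = (A_N/A_P)·exp[(E_P−E_N)/(RT)].
(E_P−E_N)/(RT) = (184−118)×10³/(8.314×437) = 66000/3633 = 18.17.
k_N/k_P = (4.41×10^12/4.36×10^19)·exp(18.17) = 1.011×10^-7 × 7.749×10^7 = 7.84.

7.84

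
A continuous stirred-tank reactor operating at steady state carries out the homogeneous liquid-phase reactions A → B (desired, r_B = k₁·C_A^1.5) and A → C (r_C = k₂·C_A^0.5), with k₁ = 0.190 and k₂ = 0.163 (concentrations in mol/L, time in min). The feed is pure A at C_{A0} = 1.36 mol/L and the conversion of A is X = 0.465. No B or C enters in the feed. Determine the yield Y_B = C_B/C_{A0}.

0.213

Exit C_A = C_{A0}(1−X) = 1.36×0.535 = 0.7276 mol/L.
Rates in a CSTR are evaluated at the outlet concentration: r_B = 0.190×0.7276^1.5 = 0.1179, r_C = 0.163×0.7276^0.5 = 0.1390.
Fraction of consumed A going to B: r_B/(r_B+r_C) = 0.4589.
C_B = 0.4589·C_{A0}·X = 0.4589×1.36×0.465 = 0.290 mol/L; Y_B = C_B/C_{A0} = 0.213.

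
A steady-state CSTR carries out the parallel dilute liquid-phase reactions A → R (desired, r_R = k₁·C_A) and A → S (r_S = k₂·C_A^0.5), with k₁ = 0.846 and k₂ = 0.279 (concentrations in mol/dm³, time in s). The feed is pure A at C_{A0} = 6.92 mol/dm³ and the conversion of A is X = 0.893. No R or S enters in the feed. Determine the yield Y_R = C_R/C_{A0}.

Exit C_A = C_{A0}(1−X) = 6.92×0.107 = 0.7404 mol/dm³.
In a CSTR the entire volume is at exit conditions, so r_R = 0.846×0.7404 = 0.6264 and r_S = 0.279×0.7404^0.5 = 0.2401.
Fraction of consumed A going to R: r_R/(r_R+r_S) = 0.7229.
C_R = 0.7229·C_{A0}·X = 0.7229×6.92×0.893 = 4.47 mol/dm³; Y_R = C_R/C_{A0} = 0.646.

0.646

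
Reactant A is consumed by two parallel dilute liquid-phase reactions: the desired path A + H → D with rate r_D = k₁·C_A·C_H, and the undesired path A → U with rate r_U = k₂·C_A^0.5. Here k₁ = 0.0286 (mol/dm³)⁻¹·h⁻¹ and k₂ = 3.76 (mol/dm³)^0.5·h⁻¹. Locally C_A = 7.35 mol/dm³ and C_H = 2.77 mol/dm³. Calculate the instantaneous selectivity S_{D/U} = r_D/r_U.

S_{D/U} = r_D/r_U = (k₁·C_A·C_H)/(k₂·C_A^0.5) = (k₁/k₂)·C_A^0.5·C_H.
= (0.0286×7.350×2.770) / (3.76×7.350^0.5) = 0.5823/10.19 = 0.0571.
Since the desired path is higher order in A, keeping C_A high (PFR or concentrated feed) favours D.

0.0571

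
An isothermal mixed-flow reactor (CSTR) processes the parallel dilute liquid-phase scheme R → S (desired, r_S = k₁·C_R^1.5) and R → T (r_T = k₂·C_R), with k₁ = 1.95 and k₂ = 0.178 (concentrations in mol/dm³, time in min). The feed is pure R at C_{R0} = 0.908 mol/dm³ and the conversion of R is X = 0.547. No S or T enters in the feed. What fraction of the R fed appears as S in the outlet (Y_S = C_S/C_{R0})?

0.479

Exit C_R = C_{R0}(1−X) = 0.908×0.453 = 0.4113 mol/dm³.
A CSTR operates uniformly at the exit composition, giving r_S = 0.5144 and r_T = 0.07322 (each k·C_R^n at C_R = 0.4113).
Fraction of consumed R going to S: r_S/(r_S+r_T) = 0.8754.
C_S = 0.8754·C_{R0}·X = 0.8754×0.908×0.547 = 0.435 mol/dm³; Y_S = C_S/C_{R0} = 0.479.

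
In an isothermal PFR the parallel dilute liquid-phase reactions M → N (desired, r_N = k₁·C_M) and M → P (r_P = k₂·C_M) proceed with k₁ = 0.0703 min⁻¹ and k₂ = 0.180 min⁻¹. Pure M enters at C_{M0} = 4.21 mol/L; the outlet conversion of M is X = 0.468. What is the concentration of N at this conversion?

C_M = C_{M0}(1−X) = 2.240 mol/L.
Both paths are first order in M, so the instantaneous fraction to N is constant: dC_N/d(−C_M) = k₁/(k₁+k₂) = 0.2809.
C_N = 0.2809·(C_{M0}−C_M) = 0.2809×1.970 = 0.553 mol/L.

0.553 mol/L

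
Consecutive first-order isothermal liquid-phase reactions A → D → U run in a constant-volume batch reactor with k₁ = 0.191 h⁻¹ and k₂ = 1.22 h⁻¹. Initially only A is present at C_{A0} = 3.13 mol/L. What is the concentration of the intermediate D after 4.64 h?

For first-order series with pure A initially, C_D(t) = k₁C_{A0}/(k₂−k₁)·(e^(−k₁t) − e^(−k₂t)).
e^(−k₁t) = e^(−0.191×4.64) = e^(−0.8862) = 0.4122; e^(−k₂t) = e^(−5.661) = 0.003480.
C_D = 0.191×3.13/(1.22−0.191) × (0.4122−0.003480) = 0.5810×0.4087 = 0.2375 mol/L.

0.237 mol/L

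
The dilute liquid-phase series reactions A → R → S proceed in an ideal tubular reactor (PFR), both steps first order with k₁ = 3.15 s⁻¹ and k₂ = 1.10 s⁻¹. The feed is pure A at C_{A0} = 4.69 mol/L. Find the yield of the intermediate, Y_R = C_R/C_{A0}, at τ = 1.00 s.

For first-order series with pure A initially, C_R(τ) = k₁C_{A0}/(k₂−k₁)·(e^(−k₁τ) − e^(−k₂τ)).
e^(−k₁τ) = e^(−3.15×1.00) = e^(−3.150) = 0.04285; e^(−k₂τ) = e^(−1.100) = 0.3329.
C_R = 3.15×4.69/(1.10−3.15) × (0.04285−0.3329) = (-7.207)×(-0.2900) = 2.090 mol/L.
Y_R = C_R/C_{A0} = 2.090/4.69 = 0.446.

0.446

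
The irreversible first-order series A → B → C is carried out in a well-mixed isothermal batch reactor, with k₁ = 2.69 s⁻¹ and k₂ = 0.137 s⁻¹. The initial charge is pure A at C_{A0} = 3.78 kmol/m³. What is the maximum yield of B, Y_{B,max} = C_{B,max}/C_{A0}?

Evaluating C_B at t_opt = ln(k₂/k₁)/(k₂−k₁) gives C_{B,max}/C_{A0} = (k₁/k₂)^[k₂/(k₂−k₁)].
= (2.69/0.137)^(0.137/(0.137−2.69)) = (19.64)^(-0.05366) = 0.8523.

0.852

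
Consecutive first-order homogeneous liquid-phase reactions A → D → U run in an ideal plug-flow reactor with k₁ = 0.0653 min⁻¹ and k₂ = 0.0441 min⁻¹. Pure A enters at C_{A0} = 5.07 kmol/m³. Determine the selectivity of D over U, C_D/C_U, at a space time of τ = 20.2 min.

1.51

For first-order series with pure A initially, C_D(τ) = k₁C_{A0}/(k₂−k₁)·(e^(−k₁τ) − e^(−k₂τ)).
e^(−k₁τ) = e^(−0.0653×20.2) = e^(−1.319) = 0.2674; e^(−k₂τ) = e^(−0.8908) = 0.4103.
C_D = 0.0653×5.07/(0.0441−0.0653) × (0.2674−0.4103) = (-15.62)×(-0.1429) = 2.232 kmol/m³.
C_A = C_{A0}e^(−k₁τ) = 1.356 kmol/m³, so C_U = C_{A0}−C_A−C_D = 1.482 kmol/m³; C_D/C_U = 1.51.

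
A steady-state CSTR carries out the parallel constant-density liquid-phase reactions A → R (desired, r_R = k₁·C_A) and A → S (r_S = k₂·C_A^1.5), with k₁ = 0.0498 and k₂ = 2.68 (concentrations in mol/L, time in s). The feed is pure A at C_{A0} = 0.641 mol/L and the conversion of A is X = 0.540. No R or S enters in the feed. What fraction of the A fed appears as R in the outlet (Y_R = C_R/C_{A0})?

Exit C_A = C_{A0}(1−X) = 0.641×0.460 = 0.2949 mol/L.
A CSTR operates uniformly at the exit composition, giving r_R = 0.01468 and r_S = 0.4291 (each k·C_A^n at C_A = 0.2949).
Fraction of consumed A going to R: r_R/(r_R+r_S) = 0.03309.
C_R = 0.03309·C_{A0}·X = 0.03309×0.641×0.540 = 0.0115 mol/L; Y_R = C_R/C_{A0} = 0.0179.

0.0179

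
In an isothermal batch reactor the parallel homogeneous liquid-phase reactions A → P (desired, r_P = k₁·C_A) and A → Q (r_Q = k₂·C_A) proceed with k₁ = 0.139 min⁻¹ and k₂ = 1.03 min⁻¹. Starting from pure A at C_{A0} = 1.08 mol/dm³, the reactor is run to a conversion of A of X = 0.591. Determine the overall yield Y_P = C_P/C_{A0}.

C_A = C_{A0}(1−X) = 0.4417 mol/dm³.
Both paths are first order in A, so the instantaneous fraction to P is constant: dC_P/d(−C_A) = k₁/(k₁+k₂) = 0.1189.
C_P = 0.1189·(C_{A0}−C_A) = 0.1189×0.6383 = 0.0759 mol/dm³.
Y_P = C_P/C_{A0} = 0.07589/1.08 = 0.0703.

0.0703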